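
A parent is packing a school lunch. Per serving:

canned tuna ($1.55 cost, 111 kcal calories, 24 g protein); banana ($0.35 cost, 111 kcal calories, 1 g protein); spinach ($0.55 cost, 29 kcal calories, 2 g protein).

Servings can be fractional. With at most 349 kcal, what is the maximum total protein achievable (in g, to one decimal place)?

75.5 g

Protein per kcal: canned tuna 0.2162, spinach 0.06897, banana 0.009009.
With no serving limits, spend the whole calories allowance on canned tuna: 349 kcal / 111 kcal × 24 g = 75.5 g.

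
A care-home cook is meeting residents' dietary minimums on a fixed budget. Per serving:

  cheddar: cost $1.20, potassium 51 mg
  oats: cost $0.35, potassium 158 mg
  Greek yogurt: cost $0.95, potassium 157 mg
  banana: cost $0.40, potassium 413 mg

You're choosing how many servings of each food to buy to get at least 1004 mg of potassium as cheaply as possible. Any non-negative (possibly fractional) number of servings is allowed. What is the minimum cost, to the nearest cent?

$0.97

Cost per mg of potassium: banana $0.0010, oats $0.0022, Greek yogurt $0.0061, cheddar $0.0235.
With no serving limits, use only banana: 1004 mg / 413 mg = 2.431 servings × $0.40 = $0.97.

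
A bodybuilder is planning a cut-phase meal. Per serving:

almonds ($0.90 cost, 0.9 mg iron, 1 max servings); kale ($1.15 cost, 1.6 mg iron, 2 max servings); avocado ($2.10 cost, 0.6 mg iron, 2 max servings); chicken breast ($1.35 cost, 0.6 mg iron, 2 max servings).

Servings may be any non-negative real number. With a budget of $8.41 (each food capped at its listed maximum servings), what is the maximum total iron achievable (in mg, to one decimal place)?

6.0 mg

Iron per dollar: kale 1.391, almonds 1, chicken breast 0.4444, avocado 0.2857.
Take 2 servings of kale: spends $2.30, +3.2 mg iron (running total 3.2 mg).
Take 1 serving of almonds: spends $0.90, +0.9 mg iron (running total 4.1 mg).
Take 2 servings of chicken breast: spends $2.70, +1.2 mg iron (running total 5.3 mg).
Take 1.195 servings of avocado: spends $2.51, +0.7 mg iron (running total 6.0 mg).
Greedy by best ratio exhausts the cost allowance optimally: 6.0 mg.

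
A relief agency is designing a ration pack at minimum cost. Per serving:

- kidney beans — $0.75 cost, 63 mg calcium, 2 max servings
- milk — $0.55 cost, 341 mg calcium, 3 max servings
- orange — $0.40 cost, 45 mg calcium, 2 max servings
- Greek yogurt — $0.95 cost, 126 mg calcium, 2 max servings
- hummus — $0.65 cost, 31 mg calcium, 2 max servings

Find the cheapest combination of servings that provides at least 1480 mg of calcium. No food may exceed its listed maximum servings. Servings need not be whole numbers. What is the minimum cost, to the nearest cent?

Cost per mg of calcium: milk $0.0016, Greek yogurt $0.0075, orange $0.0089, kidney beans $0.0119, hummus $0.0210.
Take 3 servings of milk: +1023.0 mg calcium for $1.65 (total $1.65, still need 457.0 mg).
Take 2 servings of Greek yogurt: +252.0 mg calcium for $1.90 (total $3.55, still need 205.0 mg).
Take 2 servings of orange: +90.0 mg calcium for $0.80 (total $4.35, still need 115.0 mg).
Take 1.825 servings of kidney beans: +115.0 mg calcium for $1.37 (total $5.72, still need 0.0 mg).
Greedy by cheapest-per-mg is optimal for a single linear constraint, so the minimum cost is $5.72.

$5.72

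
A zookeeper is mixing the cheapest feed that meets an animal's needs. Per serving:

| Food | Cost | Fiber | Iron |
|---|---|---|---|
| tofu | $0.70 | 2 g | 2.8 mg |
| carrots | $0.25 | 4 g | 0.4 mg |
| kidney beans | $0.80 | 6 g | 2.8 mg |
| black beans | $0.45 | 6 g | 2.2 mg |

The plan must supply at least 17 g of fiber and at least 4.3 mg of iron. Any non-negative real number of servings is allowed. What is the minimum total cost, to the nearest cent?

$1.18

The cheapest plan sits at a corner of the feasible region — with two constraints it uses at most two foods.
tofu only: max(17/2, 4.3/2.8) = 8.5 servings → $5.95.
carrots only: max(17/4, 4.3/0.4) = 10.75 servings → $2.69.
kidney beans only: max(17/6, 4.3/2.8) = 2.833 servings → $2.27.
black beans only: max(17/6, 4.3/2.2) = 2.833 servings → $1.27.
tofu + carrots with both tight: 1 serving and 3.75 servings → $1.64.
tofu + kidney beans: intersection lies outside the first quadrant.
tofu + black beans: intersection lies outside the first quadrant.
carrots + kidney beans with both tight: 2.477 servings and 1.182 servings → $1.56.
carrots + black beans with both tight: 1.812 servings and 1.625 servings → $1.18.
kidney beans + black beans: the both-tight solution has a negative serving — not a feasible corner.
The minimum over all feasible corners is $1.18.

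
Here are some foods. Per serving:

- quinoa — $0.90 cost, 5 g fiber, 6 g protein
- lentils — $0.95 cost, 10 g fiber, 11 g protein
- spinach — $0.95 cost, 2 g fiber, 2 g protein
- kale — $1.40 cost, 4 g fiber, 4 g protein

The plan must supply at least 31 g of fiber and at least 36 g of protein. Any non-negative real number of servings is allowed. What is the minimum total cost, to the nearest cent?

$3.11

Check every corner: each single food scaled to meet both minima, and each pair solved so both constraints bind.
quinoa only: max(31/5, 36/6) = 6.2 servings → $5.58.
lentils only: max(31/10, 36/11) = 3.273 servings → $3.11.
spinach only: max(31/2, 36/2) = 18 servings → $17.10.
kale only: max(31/4, 36/4) = 9 servings → $12.60.
quinoa + lentils with both tight: 3.8 servings and 1.2 servings → $4.56.
quinoa + spinach with both tight: 5 servings and 3 servings → $7.35.
quinoa + kale with both tight: 5 servings and 1.5 servings → $6.60.
lentils + spinach with both targets exact would need a negative amount; discard.
lentils + kale with both targets exact would need a negative amount; discard.
spinach + kale (both tight): parallel constraints — no distinct corner.
So the least-cost plan costs $3.11.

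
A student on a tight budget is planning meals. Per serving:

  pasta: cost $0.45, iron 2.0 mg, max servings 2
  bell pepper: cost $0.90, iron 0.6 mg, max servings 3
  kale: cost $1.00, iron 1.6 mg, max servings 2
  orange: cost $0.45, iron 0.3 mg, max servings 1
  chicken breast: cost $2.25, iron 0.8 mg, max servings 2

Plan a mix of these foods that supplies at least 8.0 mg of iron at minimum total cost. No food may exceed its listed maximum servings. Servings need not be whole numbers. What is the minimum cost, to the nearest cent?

$4.10

Cost per mg of iron: pasta $0.2250, kale $0.6250, bell pepper $1.5000, orange $1.5000, chicken breast $2.8125.
Take 2 servings of pasta: +4.0 mg iron for $0.90 (total $0.90, still need 4.0 mg).
Take 2 servings of kale: +3.2 mg iron for $2.00 (total $2.90, still need 0.8 mg).
Take 1.333 servings of bell pepper: +0.8 mg iron for $1.20 (total $4.10, still need 0.0 mg).
Filling from the cheapest source first is optimal under one linear minimum: $4.10.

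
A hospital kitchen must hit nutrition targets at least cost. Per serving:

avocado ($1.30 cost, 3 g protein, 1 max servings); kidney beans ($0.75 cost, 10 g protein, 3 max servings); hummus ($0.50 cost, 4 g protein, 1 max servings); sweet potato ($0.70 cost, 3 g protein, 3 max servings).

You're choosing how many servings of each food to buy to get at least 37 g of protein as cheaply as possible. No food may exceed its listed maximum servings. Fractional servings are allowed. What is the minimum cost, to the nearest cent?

Cost per g of protein: kidney beans $0.0750, hummus $0.1250, sweet potato $0.2333, avocado $0.4333.
Take 3 servings of kidney beans: +30.0 g protein for $2.25 (total $2.25, still need 7.0 g).
Take 1 serving of hummus: +4.0 g protein for $0.50 (total $2.75, still need 3.0 g).
Take 1 serving of sweet potato: +3.0 g protein for $0.70 (total $3.45, still need 0.0 g).
Filling from the cheapest source first is optimal under one linear minimum: $3.45.

$3.45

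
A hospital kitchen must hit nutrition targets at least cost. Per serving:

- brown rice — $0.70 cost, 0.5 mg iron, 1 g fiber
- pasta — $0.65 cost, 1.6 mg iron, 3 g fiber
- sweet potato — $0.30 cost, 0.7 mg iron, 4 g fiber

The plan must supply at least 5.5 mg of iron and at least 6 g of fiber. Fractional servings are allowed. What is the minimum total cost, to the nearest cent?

An LP optimum is at a vertex; with two nutrient constraints at most two foods are used. Check each candidate.
brown rice only: max(5.5/0.5, 6/1) = 11 servings → $7.70.
pasta only: max(5.5/1.6, 6/3) = 3.438 servings → $2.23.
sweet potato only: max(5.5/0.7, 6/4) = 7.857 servings → $2.36.
brown rice + pasta: the both-tight solution has a negative serving — not a feasible corner.
brown rice + sweet potato: the both-tight solution has a negative serving — not a feasible corner.
pasta + sweet potato: the both-tight solution has a negative serving — not a feasible corner.
The minimum over all feasible corners is $2.23.

$2.23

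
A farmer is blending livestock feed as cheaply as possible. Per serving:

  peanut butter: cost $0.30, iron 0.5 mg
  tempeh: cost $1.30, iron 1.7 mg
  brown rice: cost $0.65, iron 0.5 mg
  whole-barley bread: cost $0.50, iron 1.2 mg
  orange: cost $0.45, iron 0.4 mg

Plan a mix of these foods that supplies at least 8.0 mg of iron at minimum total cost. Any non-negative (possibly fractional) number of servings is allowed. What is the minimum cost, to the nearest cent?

Cost per mg of iron: whole-barley bread $0.4167, peanut butter $0.6000, tempeh $0.7647, orange $1.1250, brown rice $1.3000.
With no serving limits, use only whole-barley bread: 8.0 mg / 1.2 mg = 6.667 servings × $0.50 = $3.33.

$3.33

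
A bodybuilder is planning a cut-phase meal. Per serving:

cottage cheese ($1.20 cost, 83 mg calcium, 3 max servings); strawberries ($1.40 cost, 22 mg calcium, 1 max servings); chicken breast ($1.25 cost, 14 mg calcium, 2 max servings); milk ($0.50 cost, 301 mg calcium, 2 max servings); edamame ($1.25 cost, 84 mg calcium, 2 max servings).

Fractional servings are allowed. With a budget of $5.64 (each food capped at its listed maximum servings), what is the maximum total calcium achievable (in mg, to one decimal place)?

920.9 mg

Calcium per dollar: milk 602, cottage cheese 69.17, edamame 67.2, strawberries 15.71, chicken breast 11.2.
Take 2 servings of milk: spends $1.00, +602.0 mg calcium (running total 602.0 mg).
Take 3 servings of cottage cheese: spends $3.60, +249.0 mg calcium (running total 851.0 mg).
Take 0.832 servings of edamame: spends $1.04, +69.9 mg calcium (running total 920.9 mg).
Filling greedily by calcium-per-dollar is optimal for one linear limit, giving 920.9 mg.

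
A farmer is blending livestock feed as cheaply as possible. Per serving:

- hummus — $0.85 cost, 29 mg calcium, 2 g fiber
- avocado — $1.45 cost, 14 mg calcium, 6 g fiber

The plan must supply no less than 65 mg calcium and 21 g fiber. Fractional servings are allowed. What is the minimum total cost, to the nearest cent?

$5.32

At the optimum either one food covers both requirements or two foods hit both targets exactly; no other combination can be cheaper.
hummus only: max(65/29, 21/2) = 10.5 servings → $8.93.
avocado only: max(65/14, 21/6) = 4.643 servings → $6.73.
hummus + avocado with both tight: 0.6575 servings and 3.281 servings → $5.32.
Cheapest feasible corner: $5.32.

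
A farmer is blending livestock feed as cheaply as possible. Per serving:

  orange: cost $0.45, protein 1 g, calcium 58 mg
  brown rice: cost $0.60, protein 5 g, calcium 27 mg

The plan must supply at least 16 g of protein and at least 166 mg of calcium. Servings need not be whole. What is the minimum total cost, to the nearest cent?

The cheapest plan sits at a corner of the feasible region — with two constraints it uses at most two foods.
orange only: max(16/1, 166/58) = 16 servings → $7.20.
brown rice only: max(16/5, 166/27) = 6.148 servings → $3.69.
orange + brown rice with both tight: 1.513 servings and 2.897 servings → $2.42.
So the least-cost plan costs $2.42.

$2.42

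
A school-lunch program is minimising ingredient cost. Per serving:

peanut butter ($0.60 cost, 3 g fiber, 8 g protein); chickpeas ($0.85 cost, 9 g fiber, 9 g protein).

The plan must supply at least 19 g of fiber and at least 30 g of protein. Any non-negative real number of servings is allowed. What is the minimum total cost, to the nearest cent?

This is a tiny linear program; its minimum lies at a vertex of the feasible set. List the vertices and price them.
peanut butter only: max(19/3, 30/8) = 6.333 servings → $3.80.
chickpeas only: max(19/9, 30/9) = 3.333 servings → $2.83.
peanut butter + chickpeas with both tight: 2.2 servings and 1.378 servings → $2.49.
Cheapest feasible corner: $2.49.

$2.49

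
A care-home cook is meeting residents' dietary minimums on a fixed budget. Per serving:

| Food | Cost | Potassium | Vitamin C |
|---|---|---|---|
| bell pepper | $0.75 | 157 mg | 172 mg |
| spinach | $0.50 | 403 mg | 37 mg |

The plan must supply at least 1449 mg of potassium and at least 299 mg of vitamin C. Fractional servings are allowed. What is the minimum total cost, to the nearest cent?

Two binding constraints pin down two serving amounts, so the optimal mix uses at most two foods. The candidates are each food alone (scaled to the tighter of potassium/vitamin C) and each pair with both constraints tight.
bell pepper only: max(1449/157, 299/172) = 9.229 servings → $6.92.
spinach only: max(1449/403, 299/37) = 8.081 servings → $4.04.
bell pepper + spinach with both tight: 1.053 servings and 3.185 servings → $2.38.
Cheapest feasible corner: $2.38.

$2.38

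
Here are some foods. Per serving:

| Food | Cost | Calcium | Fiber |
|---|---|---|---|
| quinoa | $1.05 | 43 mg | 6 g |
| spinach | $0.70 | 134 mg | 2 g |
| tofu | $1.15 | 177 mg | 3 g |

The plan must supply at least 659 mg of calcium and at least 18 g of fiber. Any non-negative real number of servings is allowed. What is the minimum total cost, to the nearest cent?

$4.70

This is a tiny linear program; its minimum lies at a vertex of the feasible set. List the vertices and price them.
quinoa only: max(659/43, 18/6) = 15.33 servings → $16.09.
spinach only: max(659/134, 18/2) = 9 servings → $6.30.
tofu only: max(659/177, 18/3) = 6 servings → $6.90.
quinoa + spinach with both tight: 1.524 servings and 4.429 servings → $4.70.
quinoa + tofu with both tight: 1.296 servings and 3.408 servings → $5.28.
spinach + tofu: the both-tight solution has a negative serving — not a feasible corner.
The minimum over all feasible corners is $4.70.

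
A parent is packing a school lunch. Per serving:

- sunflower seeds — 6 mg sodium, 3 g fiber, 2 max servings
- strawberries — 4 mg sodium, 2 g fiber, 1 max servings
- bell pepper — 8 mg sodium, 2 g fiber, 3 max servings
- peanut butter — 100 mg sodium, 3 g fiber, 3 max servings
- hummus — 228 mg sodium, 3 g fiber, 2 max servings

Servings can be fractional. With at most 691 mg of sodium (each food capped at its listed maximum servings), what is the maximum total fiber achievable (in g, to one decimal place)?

27.6 g

Fiber per mg sodium: sunflower seeds 0.5, strawberries 0.5, bell pepper 0.25, peanut butter 0.03, hummus 0.01316.
Take 2 servings of sunflower seeds: uses 12 mg sodium, +6.0 g fiber (running total 6.0 g).
Take 1 serving of strawberries: uses 4 mg sodium, +2.0 g fiber (running total 8.0 g).
Take 3 servings of bell pepper: uses 24 mg sodium, +6.0 g fiber (running total 14.0 g).
Take 3 servings of peanut butter: uses 300 mg sodium, +9.0 g fiber (running total 23.0 g).
Take 1.539 servings of hummus: uses 351 mg sodium, +4.6 g fiber (running total 27.6 g).
Filling greedily by fiber-per-mg sodium is optimal for one linear limit, giving 27.6 g.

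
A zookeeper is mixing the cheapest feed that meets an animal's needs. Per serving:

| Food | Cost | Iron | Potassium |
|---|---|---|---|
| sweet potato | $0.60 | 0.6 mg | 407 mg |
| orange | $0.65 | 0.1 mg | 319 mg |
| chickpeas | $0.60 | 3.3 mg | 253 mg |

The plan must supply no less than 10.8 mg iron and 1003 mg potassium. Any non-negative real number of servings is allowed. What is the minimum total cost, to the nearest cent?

$2.20

Check every corner: each single food scaled to meet both minima, and each pair solved so both constraints bind.
sweet potato only: max(10.8/0.6, 1003/407) = 18 servings → $10.80.
orange only: max(10.8/0.1, 1003/319) = 108 servings → $70.20.
chickpeas only: max(10.8/3.3, 1003/253) = 3.964 servings → $2.38.
sweet potato + orange: the both-tight solution has a negative serving — not a feasible corner.
sweet potato + chickpeas with both tight: 0.4848 servings and 3.185 servings → $2.20.
orange + chickpeas with both tight: 0.5621 servings and 3.256 servings → $2.32.
The minimum over all feasible corners is $2.20.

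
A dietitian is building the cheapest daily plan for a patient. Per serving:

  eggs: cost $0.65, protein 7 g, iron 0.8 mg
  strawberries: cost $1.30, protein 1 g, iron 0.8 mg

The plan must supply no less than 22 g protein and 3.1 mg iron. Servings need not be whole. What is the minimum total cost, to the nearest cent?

eggs only: max(22/7, 3.1/0.8) = 3.875 servings → $2.52.
strawberries only: max(22/1, 3.1/0.8) = 22 servings → $28.60.
eggs + strawberries with both tight: 3.021 servings and 0.8542 servings → $3.07.
The minimum over all feasible corners is $2.52.

$2.52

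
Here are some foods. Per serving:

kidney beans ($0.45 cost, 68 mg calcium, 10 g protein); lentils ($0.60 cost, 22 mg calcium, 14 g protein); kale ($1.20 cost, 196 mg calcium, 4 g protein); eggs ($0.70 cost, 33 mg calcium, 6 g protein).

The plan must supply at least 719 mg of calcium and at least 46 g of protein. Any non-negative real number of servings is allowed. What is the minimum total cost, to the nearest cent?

Minimising a linear cost over {calcium ≥ 719, protein ≥ 46, servings ≥ 0} — the optimum is at a vertex, using one or two foods.
kidney beans only: max(719/68, 46/10) = 10.57 servings → $4.76.
lentils only: max(719/22, 46/14) = 32.68 servings → $19.61.
kale only: max(719/196, 46/4) = 11.5 servings → $13.80.
eggs only: max(719/33, 46/6) = 21.79 servings → $15.25.
kidney beans + lentils with both targets exact would need a negative amount; discard.
kidney beans + kale with both tight: 3.637 servings and 2.406 servings → $4.52.
kidney beans + eggs with both targets exact would need a negative amount; discard.
lentils + kale with both tight: 2.312 servings and 3.409 servings → $5.48.
lentils + eggs: intersection lies outside the first quadrant.
kale + eggs with both tight: 2.678 servings and 5.881 servings → $7.33.
Cheapest feasible corner: $4.52.

$4.52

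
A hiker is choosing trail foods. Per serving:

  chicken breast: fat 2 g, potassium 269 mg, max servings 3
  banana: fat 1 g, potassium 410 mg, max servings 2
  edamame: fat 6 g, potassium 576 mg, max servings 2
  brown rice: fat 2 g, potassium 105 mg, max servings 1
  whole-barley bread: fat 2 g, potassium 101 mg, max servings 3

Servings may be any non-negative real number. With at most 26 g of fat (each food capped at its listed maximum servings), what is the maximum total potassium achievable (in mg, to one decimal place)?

3086.0 mg

Potassium per g fat: banana 410, chicken breast 134.5, edamame 96, brown rice 52.5, whole-barley bread 50.5.
Take 2 servings of banana: uses 2 g fat, +820.0 mg potassium (running total 820.0 mg).
Take 3 servings of chicken breast: uses 6 g fat, +807.0 mg potassium (running total 1627.0 mg).
Take 2 servings of edamame: uses 12 g fat, +1152.0 mg potassium (running total 2779.0 mg).
Take 1 serving of brown rice: uses 2 g fat, +105.0 mg potassium (running total 2884.0 mg).
Take 2 servings of whole-barley bread: uses 4 g fat, +202.0 mg potassium (running total 3086.0 mg).
Filling greedily by potassium-per-g fat is optimal for one linear limit, giving 3086.0 mg.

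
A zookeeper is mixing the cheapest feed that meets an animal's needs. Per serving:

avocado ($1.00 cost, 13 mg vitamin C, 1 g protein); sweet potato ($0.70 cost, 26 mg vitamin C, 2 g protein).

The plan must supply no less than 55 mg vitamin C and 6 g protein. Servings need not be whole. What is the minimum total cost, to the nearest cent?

$2.10

avocado only: max(55/13, 6/1) = 6 servings → $6.00.
sweet potato only: max(55/26, 6/2) = 3 servings → $2.10.
avocado + sweet potato (both tight): parallel constraints — no distinct corner.
Cheapest feasible corner: $2.10.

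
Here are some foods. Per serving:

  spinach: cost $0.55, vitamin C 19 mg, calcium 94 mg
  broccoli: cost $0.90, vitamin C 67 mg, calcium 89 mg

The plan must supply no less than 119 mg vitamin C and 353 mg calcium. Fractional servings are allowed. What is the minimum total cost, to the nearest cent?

$2.43

Minimising a linear cost over {vitamin C ≥ 119, calcium ≥ 353, servings ≥ 0} — the optimum is at a vertex, using one or two foods.
spinach only: max(119/19, 353/94) = 6.263 servings → $3.44.
broccoli only: max(119/67, 353/89) = 3.966 servings → $3.57.
spinach + broccoli with both tight: 2.835 servings and 0.9722 servings → $2.43.
The minimum over all feasible corners is $2.43.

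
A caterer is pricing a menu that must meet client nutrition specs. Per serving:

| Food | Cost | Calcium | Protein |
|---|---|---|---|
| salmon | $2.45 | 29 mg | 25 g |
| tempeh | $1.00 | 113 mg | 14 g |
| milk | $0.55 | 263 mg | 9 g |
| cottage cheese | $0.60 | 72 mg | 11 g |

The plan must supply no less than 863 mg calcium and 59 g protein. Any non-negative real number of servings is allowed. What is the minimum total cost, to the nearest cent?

Check every corner: each single food scaled to meet both minima, and each pair solved so both constraints bind.
salmon only: max(863/29, 59/25) = 29.76 servings → $72.91.
tempeh only: max(863/113, 59/14) = 7.637 servings → $7.64.
milk only: max(863/263, 59/9) = 6.556 servings → $3.61.
cottage cheese only: max(863/72, 59/11) = 11.99 servings → $7.19.
salmon + tempeh: the both-tight solution has a negative serving — not a feasible corner.
salmon + milk with both tight: 1.227 servings and 3.146 servings → $4.74.
salmon + cottage cheese: the both-tight solution has a negative serving — not a feasible corner.
tempeh + milk with both tight: 2.908 servings and 2.032 servings → $4.03.
tempeh + cottage cheese: intersection lies outside the first quadrant.
milk + cottage cheese with both tight: 2.336 servings and 3.452 servings → $3.36.
So the least-cost plan costs $3.36.

$3.36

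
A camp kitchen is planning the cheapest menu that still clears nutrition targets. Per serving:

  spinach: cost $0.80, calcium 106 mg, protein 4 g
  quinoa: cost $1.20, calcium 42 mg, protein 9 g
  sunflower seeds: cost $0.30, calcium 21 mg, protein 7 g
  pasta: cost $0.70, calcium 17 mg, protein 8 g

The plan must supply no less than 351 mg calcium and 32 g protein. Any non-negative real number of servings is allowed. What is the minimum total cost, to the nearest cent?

Two binding constraints pin down two serving amounts, so the optimal mix uses at most two foods. The candidates are each food alone (scaled to the tighter of calcium/protein) and each pair with both constraints tight.
spinach only: max(351/106, 32/4) = 8 servings → $6.40.
quinoa only: max(351/42, 32/9) = 8.357 servings → $10.03.
sunflower seeds only: max(351/21, 32/7) = 16.71 servings → $5.01.
pasta only: max(351/17, 32/8) = 20.65 servings → $14.45.
spinach + quinoa with both tight: 2.309 servings and 2.529 servings → $4.88.
spinach + sunflower seeds with both tight: 2.713 servings and 3.021 servings → $3.08.
spinach + pasta with both tight: 2.903 servings and 2.549 servings → $4.11.
quinoa + sunflower seeds: intersection lies outside the first quadrant.
quinoa + pasta: intersection lies outside the first quadrant.
sunflower seeds + pasta: the both-tight solution has a negative serving — not a feasible corner.
So the least-cost plan costs $3.08.

$3.08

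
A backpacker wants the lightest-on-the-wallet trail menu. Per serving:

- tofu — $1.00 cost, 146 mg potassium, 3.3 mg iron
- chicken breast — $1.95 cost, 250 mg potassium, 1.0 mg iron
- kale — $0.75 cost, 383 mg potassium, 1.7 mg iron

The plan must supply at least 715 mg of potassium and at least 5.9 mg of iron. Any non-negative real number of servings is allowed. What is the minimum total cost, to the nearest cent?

At the optimum either one food covers both requirements or two foods hit both targets exactly; no other combination can be cheaper.
tofu only: max(715/146, 5.9/3.3) = 4.897 servings → $4.90.
chicken breast only: max(715/250, 5.9/1.0) = 5.9 servings → $11.51.
kale only: max(715/383, 5.9/1.7) = 3.471 servings → $2.60.
tofu + chicken breast with both tight: 1.119 servings and 2.206 servings → $5.42.
tofu + kale with both tight: 1.028 servings and 1.475 servings → $2.13.
chicken breast + kale: the both-tight solution has a negative serving — not a feasible corner.
The minimum over all feasible corners is $2.13.

$2.13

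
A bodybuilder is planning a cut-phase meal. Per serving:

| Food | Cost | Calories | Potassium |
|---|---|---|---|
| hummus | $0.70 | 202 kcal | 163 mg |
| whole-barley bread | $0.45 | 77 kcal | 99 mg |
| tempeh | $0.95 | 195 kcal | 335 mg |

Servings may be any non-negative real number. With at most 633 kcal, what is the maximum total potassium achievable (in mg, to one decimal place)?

1087.5 mg

Potassium per kcal: tempeh 1.718, whole-barley bread 1.286, hummus 0.8069.
With no serving limits, spend the whole calories allowance on tempeh: 633 kcal / 195 kcal × 335 mg = 1087.5 mg.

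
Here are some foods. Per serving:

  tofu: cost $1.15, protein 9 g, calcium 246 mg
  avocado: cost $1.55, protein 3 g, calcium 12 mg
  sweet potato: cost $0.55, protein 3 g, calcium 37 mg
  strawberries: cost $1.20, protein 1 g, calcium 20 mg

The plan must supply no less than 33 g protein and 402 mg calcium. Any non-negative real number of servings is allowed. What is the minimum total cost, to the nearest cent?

This is a tiny linear program; its minimum lies at a vertex of the feasible set. List the vertices and price them.
tofu only: max(33/9, 402/246) = 3.667 servings → $4.22.
avocado only: max(33/3, 402/12) = 33.5 servings → $51.92.
sweet potato only: max(33/3, 402/37) = 11 servings → $6.05.
strawberries only: max(33/1, 402/20) = 33 servings → $39.60.
tofu + avocado with both tight: 1.286 servings and 7.143 servings → $12.55.
tofu + sweet potato: intersection lies outside the first quadrant.
tofu + strawberries: the both-tight solution has a negative serving — not a feasible corner.
avocado + sweet potato with both tight: 0.2 servings and 10.8 servings → $6.25.
avocado + strawberries with both tight: 5.375 servings and 16.88 servings → $28.58.
sweet potato + strawberries: the both-tight solution has a negative serving — not a feasible corner.
Cheapest feasible corner: $4.22.

$4.22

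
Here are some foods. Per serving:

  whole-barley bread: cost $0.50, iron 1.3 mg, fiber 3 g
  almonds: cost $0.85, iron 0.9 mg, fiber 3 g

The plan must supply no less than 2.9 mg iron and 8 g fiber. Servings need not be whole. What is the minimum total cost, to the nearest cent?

Minimising a linear cost over {iron ≥ 2.9, fiber ≥ 8, servings ≥ 0} — the optimum is at a vertex, using one or two foods.
whole-barley bread only: max(2.9/1.3, 8/3) = 2.667 servings → $1.33.
almonds only: max(2.9/0.9, 8/3) = 3.222 servings → $2.74.
whole-barley bread + almonds with both tight: 1.25 servings and 1.417 servings → $1.83.
Cheapest feasible corner: $1.33.

$1.33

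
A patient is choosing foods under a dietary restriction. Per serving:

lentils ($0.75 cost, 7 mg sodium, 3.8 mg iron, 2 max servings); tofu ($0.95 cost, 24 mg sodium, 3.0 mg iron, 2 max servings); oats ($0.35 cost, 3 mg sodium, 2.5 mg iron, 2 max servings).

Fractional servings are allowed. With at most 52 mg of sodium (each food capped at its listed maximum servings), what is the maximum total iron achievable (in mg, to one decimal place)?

16.6 mg

Iron per mg sodium: oats 0.8333, lentils 0.5429, tofu 0.125.
Take 2 servings of oats: uses 6 mg sodium, +5.0 mg iron (running total 5.0 mg).
Take 2 servings of lentils: uses 14 mg sodium, +7.6 mg iron (running total 12.6 mg).
Take 1.333 servings of tofu: uses 32 mg sodium, +4.0 mg iron (running total 16.6 mg).
Greedy by best ratio exhausts the sodium allowance optimally: 16.6 mg.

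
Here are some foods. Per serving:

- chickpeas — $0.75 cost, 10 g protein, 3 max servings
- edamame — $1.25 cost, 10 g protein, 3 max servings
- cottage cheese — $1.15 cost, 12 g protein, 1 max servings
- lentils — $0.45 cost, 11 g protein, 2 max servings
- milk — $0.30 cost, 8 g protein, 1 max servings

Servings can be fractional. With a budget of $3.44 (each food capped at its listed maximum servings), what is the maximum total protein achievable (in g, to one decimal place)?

59.9 g

Protein per dollar: milk 26.67, lentils 24.44, chickpeas 13.33, cottage cheese 10.43, edamame 8.
Take 1 serving of milk: spends $0.30, +8.0 g protein (running total 8.0 g).
Take 2 servings of lentils: spends $0.90, +22.0 g protein (running total 30.0 g).
Take 2.987 servings of chickpeas: spends $2.24, +29.9 g protein (running total 59.9 g).
Filling greedily by protein-per-dollar is optimal for one linear limit, giving 59.9 g.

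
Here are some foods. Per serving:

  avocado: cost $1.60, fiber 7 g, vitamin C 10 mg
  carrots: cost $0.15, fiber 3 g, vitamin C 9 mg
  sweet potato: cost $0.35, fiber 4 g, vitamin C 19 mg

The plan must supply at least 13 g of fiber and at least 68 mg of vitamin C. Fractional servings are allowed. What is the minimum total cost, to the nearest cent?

$1.13

For a min-cost LP with two ≥-constraints, a basic feasible solution has at most two positive variables.
avocado only: max(13/7, 68/10) = 6.8 servings → $10.88.
carrots only: max(13/3, 68/9) = 7.556 servings → $1.13.
sweet potato only: max(13/4, 68/19) = 3.579 servings → $1.25.
avocado + carrots: the both-tight solution has a negative serving — not a feasible corner.
avocado + sweet potato with both targets exact would need a negative amount; discard.
carrots + sweet potato: the both-tight solution has a negative serving — not a feasible corner.
So the least-cost plan costs $1.13.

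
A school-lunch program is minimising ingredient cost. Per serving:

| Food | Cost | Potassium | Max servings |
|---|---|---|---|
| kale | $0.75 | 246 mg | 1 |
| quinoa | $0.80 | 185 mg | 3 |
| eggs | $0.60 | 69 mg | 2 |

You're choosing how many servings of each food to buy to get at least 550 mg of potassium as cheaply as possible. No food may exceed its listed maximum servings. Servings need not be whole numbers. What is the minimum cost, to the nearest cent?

Cost per mg of potassium: kale $0.0030, quinoa $0.0043, eggs $0.0087.
Take 1 serving of kale: +246.0 mg potassium for $0.75 (total $0.75, still need 304.0 mg).
Take 1.643 servings of quinoa: +304.0 mg potassium for $1.31 (total $2.06, still need 0.0 mg).
Greedy by cheapest-per-mg is optimal for a single linear constraint, so the minimum cost is $2.06.

$2.06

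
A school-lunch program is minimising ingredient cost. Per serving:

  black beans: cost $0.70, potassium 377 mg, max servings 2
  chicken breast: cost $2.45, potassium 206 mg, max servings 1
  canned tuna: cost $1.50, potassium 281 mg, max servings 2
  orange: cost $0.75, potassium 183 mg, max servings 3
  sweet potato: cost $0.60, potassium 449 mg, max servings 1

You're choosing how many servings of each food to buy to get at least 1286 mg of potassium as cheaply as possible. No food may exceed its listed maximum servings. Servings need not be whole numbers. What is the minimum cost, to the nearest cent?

Cost per mg of potassium: sweet potato $0.0013, black beans $0.0019, orange $0.0041, canned tuna $0.0053, chicken breast $0.0119.
Take 1 serving of sweet potato: +449.0 mg potassium for $0.60 (total $0.60, still need 837.0 mg).
Take 2 servings of black beans: +754.0 mg potassium for $1.40 (total $2.00, still need 83.0 mg).
Take 0.4536 servings of orange: +83.0 mg potassium for $0.34 (total $2.34, still need 0.0 mg).
Greedy by cheapest-per-mg is optimal for a single linear constraint, so the minimum cost is $2.34.

$2.34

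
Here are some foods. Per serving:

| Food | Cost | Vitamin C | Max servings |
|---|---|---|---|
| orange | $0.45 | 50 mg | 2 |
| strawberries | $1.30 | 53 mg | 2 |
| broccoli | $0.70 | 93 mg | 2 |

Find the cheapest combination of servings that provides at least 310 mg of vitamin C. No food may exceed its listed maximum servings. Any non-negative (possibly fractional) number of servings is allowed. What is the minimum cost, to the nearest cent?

Cost per mg of vitamin C: broccoli $0.0075, orange $0.0090, strawberries $0.0245.
Take 2 servings of broccoli: +186.0 mg vitamin C for $1.40 (total $1.40, still need 124.0 mg).
Take 2 servings of orange: +100.0 mg vitamin C for $0.90 (total $2.30, still need 24.0 mg).
Take 0.4528 servings of strawberries: +24.0 mg vitamin C for $0.59 (total $2.89, still need 0.0 mg).
Greedy by cheapest-per-mg is optimal for a single linear constraint, so the minimum cost is $2.89.

$2.89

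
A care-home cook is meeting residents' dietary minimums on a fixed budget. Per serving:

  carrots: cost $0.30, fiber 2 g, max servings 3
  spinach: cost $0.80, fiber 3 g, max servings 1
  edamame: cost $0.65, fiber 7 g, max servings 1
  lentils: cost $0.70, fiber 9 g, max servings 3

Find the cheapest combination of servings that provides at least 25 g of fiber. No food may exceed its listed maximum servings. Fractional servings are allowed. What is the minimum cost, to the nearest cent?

Cost per g of fiber: lentils $0.0778, edamame $0.0929, carrots $0.1500, spinach $0.2667.
Take 2.778 servings of lentils: +25.0 g fiber for $1.94 (total $1.94, still need 0.0 g).
Greedy by cheapest-per-g is optimal for a single linear constraint, so the minimum cost is $1.94.

$1.94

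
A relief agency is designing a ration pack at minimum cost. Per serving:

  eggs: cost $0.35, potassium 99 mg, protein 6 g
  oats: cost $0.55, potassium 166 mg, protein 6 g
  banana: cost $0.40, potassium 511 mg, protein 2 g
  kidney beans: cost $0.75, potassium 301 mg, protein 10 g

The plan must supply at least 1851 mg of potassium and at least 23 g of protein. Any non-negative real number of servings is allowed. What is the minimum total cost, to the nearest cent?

eggs only: max(1851/99, 23/6) = 18.7 servings → $6.54.
oats only: max(1851/166, 23/6) = 11.15 servings → $6.13.
banana only: max(1851/511, 23/2) = 11.5 servings → $4.60.
kidney beans only: max(1851/301, 23/10) = 6.15 servings → $4.61.
eggs + oats: intersection lies outside the first quadrant.
eggs + banana with both tight: 2.807 servings and 3.078 servings → $2.21.
eggs + kidney beans with both targets exact would need a negative amount; discard.
oats + banana with both tight: 2.945 servings and 2.666 servings → $2.69.
oats + kidney beans with both targets exact would need a negative amount; discard.
banana + kidney beans with both tight: 2.57 servings and 1.786 servings → $2.37.
The minimum over all feasible corners is $2.21.

$2.21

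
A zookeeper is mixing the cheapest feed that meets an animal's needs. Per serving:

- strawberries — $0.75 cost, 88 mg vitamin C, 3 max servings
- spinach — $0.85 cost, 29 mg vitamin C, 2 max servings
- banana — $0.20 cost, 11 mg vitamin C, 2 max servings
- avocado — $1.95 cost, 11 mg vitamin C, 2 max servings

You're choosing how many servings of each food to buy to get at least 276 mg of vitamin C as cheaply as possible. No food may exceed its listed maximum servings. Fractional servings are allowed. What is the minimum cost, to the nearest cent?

$2.47

Cost per mg of vitamin C: strawberries $0.0085, banana $0.0182, spinach $0.0293, avocado $0.1773.
Take 3 servings of strawberries: +264.0 mg vitamin C for $2.25 (total $2.25, still need 12.0 mg).
Take 1.091 servings of banana: +12.0 mg vitamin C for $0.22 (total $2.47, still need 0.0 mg).
Greedy by cheapest-per-mg is optimal for a single linear constraint, so the minimum cost is $2.47.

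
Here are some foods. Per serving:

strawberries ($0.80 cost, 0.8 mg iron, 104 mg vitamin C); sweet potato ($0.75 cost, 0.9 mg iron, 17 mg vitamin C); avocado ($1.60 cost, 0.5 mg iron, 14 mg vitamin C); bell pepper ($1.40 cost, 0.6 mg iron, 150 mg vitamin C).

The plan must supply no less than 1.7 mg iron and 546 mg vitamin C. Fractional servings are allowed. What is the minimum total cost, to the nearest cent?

At the optimum either one food covers both requirements or two foods hit both targets exactly; no other combination can be cheaper.
strawberries only: max(1.7/0.8, 546/104) = 5.25 servings → $4.20.
sweet potato only: max(1.7/0.9, 546/17) = 32.12 servings → $24.09.
avocado only: max(1.7/0.5, 546/14) = 39 servings → $62.40.
bell pepper only: max(1.7/0.6, 546/150) = 3.64 servings → $5.10.
strawberries + sweet potato: the both-tight solution has a negative serving — not a feasible corner.
strawberries + avocado: intersection lies outside the first quadrant.
strawberries + bell pepper: the both-tight solution has a negative serving — not a feasible corner.
sweet potato + avocado: intersection lies outside the first quadrant.
sweet potato + bell pepper with both targets exact would need a negative amount; discard.
avocado + bell pepper: intersection lies outside the first quadrant.
The minimum over all feasible corners is $4.20.

$4.20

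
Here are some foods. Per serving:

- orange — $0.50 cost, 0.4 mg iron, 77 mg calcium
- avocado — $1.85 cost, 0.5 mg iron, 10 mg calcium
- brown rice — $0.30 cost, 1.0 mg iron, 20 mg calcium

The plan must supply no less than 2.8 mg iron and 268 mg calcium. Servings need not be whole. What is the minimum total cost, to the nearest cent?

$2.01

At the optimum either one food covers both requirements or two foods hit both targets exactly; no other combination can be cheaper.
orange only: max(2.8/0.4, 268/77) = 7 servings → $3.50.
avocado only: max(2.8/0.5, 268/10) = 26.8 servings → $49.58.
brown rice only: max(2.8/1.0, 268/20) = 13.4 servings → $4.02.
orange + avocado with both tight: 3.072 servings and 3.142 servings → $7.35.
orange + brown rice with both tight: 3.072 servings and 1.571 servings → $2.01.
avocado + brown rice (both tight): parallel constraints — no distinct corner.
So the least-cost plan costs $2.01.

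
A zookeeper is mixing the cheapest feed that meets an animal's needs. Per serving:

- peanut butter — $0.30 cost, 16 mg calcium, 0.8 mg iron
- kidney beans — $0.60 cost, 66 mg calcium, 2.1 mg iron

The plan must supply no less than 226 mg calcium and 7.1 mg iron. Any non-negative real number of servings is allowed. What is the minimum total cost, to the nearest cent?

$2.05

The cheapest plan sits at a corner of the feasible region — with two constraints it uses at most two foods.
peanut butter only: max(226/16, 7.1/0.8) = 14.12 servings → $4.24.
kidney beans only: max(226/66, 7.1/2.1) = 3.424 servings → $2.05.
peanut butter + kidney beans: the both-tight solution has a negative serving — not a feasible corner.
So the least-cost plan costs $2.05.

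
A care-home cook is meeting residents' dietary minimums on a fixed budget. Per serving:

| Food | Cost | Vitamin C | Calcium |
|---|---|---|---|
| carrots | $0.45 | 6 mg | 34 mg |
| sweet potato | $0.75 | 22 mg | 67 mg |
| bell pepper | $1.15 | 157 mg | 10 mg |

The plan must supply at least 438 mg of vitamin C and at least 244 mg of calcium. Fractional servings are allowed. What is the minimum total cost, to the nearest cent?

$5.15

Two binding constraints pin down two serving amounts, so the optimal mix uses at most two foods. The candidates are each food alone (scaled to the tighter of vitamin C/calcium) and each pair with both constraints tight.
carrots only: max(438/6, 244/34) = 73 servings → $32.85.
sweet potato only: max(438/22, 244/67) = 19.91 servings → $14.93.
bell pepper only: max(438/157, 244/10) = 24.4 servings → $28.06.
carrots + sweet potato: the both-tight solution has a negative serving — not a feasible corner.
carrots + bell pepper with both tight: 6.428 servings and 2.544 servings → $5.82.
sweet potato + bell pepper with both tight: 3.294 servings and 2.328 servings → $5.15.
The minimum over all feasible corners is $5.15.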